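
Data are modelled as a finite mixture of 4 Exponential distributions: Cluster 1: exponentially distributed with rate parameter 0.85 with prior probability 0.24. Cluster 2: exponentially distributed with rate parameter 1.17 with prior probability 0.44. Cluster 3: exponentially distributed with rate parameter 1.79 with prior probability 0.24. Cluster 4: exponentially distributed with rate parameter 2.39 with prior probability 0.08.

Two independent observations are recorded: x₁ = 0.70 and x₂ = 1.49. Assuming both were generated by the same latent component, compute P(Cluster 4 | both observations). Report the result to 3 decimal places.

0.027

Apply Bayes' rule: the posterior for each component is proportional to its prior times its likelihood at x.
Since both observations come from the same component, the likelihood for component k is f_k(x₁)·f_k(x₂).
  L_1 = [0.85·e^(−0.85·0.70) = 0.85·e^(−0.5950) = 0.468828] × [0.239544] = 0.112305
  L_2 = [1.17·e^(−1.17·0.70) = 1.17·e^(−0.8190) = 0.515821] × [0.204682] = 0.105579
  L_3 = [1.79·e^(−1.79·0.70) = 1.79·e^(−1.2530) = 0.511307] × [0.124321] = 0.0635665
  L_4 = [2.39·e^(−2.39·0.70) = 2.39·e^(−1.6730) = 0.448563] × [0.0678941] = 0.0304548
Multiply by the mixture weights:
  P(Z=1)·L_1 = 0.24 × 0.112305 = 0.0269532
  P(Z=2)·L_2 = 0.44 × 0.105579 = 0.0464549
  P(Z=3)·L_3 = 0.24 × 0.0635665 = 0.015256
  P(Z=4)·L_4 = 0.08 × 0.0304548 = 0.00243638
Normaliser: 0.0269532 + 0.0464549 + 0.015256 + 0.00243638 = 0.0911004
So the posterior for Cluster 4 is 0.00243638 / 0.0911004 ≈ 0.027.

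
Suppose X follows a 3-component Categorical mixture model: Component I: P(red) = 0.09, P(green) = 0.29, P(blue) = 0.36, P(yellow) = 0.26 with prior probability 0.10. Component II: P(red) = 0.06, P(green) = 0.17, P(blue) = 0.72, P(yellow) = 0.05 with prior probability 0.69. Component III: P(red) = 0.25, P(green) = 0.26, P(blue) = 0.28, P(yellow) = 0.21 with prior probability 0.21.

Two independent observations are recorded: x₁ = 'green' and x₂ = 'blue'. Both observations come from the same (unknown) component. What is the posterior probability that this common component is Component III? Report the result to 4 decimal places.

Posterior ∝ prior × likelihood, so P(k | x) ∝ P(Z=k) f_k(x); normalise over all components.
Since both observations come from the same component, the likelihood for component k is f_k(x₁)·f_k(x₂).
  p_I = [P(green | comp) = 0.29] × [0.36] = 0.1044
  p_II = [P(green | comp) = 0.17] × [0.72] = 0.1224
  p_III = [P(green | comp) = 0.26] × [0.28] = 0.0728
Multiply by the mixture weights:
  P(Z=I)·p_I = 0.10 × 0.1044 = 0.01044
  P(Z=II)·p_II = 0.69 × 0.1224 = 0.084456
  P(Z=III)·p_III = 0.21 × 0.0728 = 0.015288
Evidence: 0.01044 + 0.084456 + 0.015288 = 0.110184
P(Component III | data) = 0.015288 / 0.110184 ≈ 0.1387

0.1387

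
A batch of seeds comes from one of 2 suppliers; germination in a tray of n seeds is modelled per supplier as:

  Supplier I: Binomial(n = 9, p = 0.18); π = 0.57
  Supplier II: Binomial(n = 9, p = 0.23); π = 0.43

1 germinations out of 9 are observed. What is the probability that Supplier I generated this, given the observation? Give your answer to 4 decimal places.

0.6318

Posterior ∝ prior × likelihood, so P(k | x) ∝ P(Z=k) f_k(x); normalise over all components.
Evaluate each component's likelihood at the observed value:
  f_I = C(9,1)·0.18^1·0.82^8 = 9·0.18·0.204414 = 0.331151
  f_II = C(9,1)·0.23^1·0.77^8 = 9·0.23·0.123574 = 0.255797
Multiply by the mixture weights:
  P(Z=I)·f_I = 0.57 × 0.331151 = 0.188756
  P(Z=II)·f_II = 0.43 × 0.255797 = 0.109993
Marginal: 0.188756 + 0.109993 = 0.298749
P(Supplier I | the observation) ≈ 0.6318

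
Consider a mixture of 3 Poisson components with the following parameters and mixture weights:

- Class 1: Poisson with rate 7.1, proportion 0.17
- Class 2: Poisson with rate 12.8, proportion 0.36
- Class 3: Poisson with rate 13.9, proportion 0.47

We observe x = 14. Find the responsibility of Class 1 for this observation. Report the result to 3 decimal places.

The responsibility of component k is P(Z=k) f_k(x) divided by Σ_j P(Z=j) f_j(x).
Poisson probabilities:
  p_1 = 0.00782921
  p_2 = 0.10036
  p_3 = 0.105951
Multiply by the mixture weights:
  P(Z=1)·p_1 = 0.17 × 0.00782921 = 0.00133096
  P(Z=2)·p_2 = 0.36 × 0.10036 = 0.0361297
  P(Z=3)·p_3 = 0.47 × 0.105951 = 0.049797
Sum: 0.00133096 + 0.0361297 + 0.049797 = 0.0872577
Responsibility of Class 1: 0.00133096 / 0.0872577 ≈ 0.015

0.015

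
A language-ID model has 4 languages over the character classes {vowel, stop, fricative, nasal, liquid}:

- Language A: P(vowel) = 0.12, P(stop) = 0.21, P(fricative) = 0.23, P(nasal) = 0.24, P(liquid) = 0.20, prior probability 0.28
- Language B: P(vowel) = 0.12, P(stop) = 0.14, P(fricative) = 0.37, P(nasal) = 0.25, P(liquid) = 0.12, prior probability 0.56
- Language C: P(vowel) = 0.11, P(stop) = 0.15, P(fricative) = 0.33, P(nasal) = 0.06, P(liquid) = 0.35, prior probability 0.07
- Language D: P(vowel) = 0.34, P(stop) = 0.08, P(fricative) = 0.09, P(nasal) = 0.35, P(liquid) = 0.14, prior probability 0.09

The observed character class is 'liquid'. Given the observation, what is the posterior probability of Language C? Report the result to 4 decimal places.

0.1528

P(component k | x) = w_k·f_k(x) / marginal(x), where marginal(x) = Σ_j w_j·f_j(x).
Component likelihoods at x = 'liquid':
  L_A = P(liquid | comp) = 0.20
  L_B = P(liquid | comp) = 0.12
  L_C = P(liquid | comp) = 0.35
  L_D = P(liquid | comp) = 0.14
Multiply by the mixture weights:
  w_A·L_A = 0.28 × 0.2 = 0.056
  w_B·L_B = 0.56 × 0.12 = 0.0672
  w_C·L_C = 0.07 × 0.35 = 0.0245
  w_D·L_D = 0.09 × 0.14 = 0.0126
Denominator: 0.056 + 0.0672 + 0.0245 + 0.0126 = 0.1603
So the posterior for Language C is 0.0245 / 0.1603 ≈ 0.1528.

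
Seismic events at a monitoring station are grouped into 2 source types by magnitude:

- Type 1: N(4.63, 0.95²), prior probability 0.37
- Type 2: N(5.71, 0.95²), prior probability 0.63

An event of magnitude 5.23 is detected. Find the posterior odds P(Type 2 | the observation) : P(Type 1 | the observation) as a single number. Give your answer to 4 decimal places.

Only the two components matter; the odds are (w_i f_i(x)) / (w_j f_j(x)).
Normal densities:
  L_1 = (1/(0.95·√(2π)))·exp(−(5.23−4.63)²/(2·0.95²)) = 0.419939·exp(-0.19945) = 0.344008
  L_2 = (1/(0.95·√(2π)))·exp(−(5.23−5.71)²/(2·0.95²)) = 0.419939·exp(-0.12765) = 0.369616
Posterior odds = (w_2·L_2) / (w_1·L_1) = (0.63·0.369616) / (0.37·0.344008) = 0.232858 / 0.127283 ≈ 1.8295

1.8295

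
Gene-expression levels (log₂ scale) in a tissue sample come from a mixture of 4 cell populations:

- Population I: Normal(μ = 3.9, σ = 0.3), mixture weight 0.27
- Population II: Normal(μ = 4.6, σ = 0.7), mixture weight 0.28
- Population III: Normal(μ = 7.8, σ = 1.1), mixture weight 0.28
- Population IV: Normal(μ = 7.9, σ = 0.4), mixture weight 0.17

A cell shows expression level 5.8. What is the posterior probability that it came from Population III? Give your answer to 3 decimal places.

0.346

By Bayes' theorem, P(k | x) = P(Z=k) f_k(x) / Σ_j P(Z=j) f_j(x).
Evaluate each component's likelihood at the observed value:
  p_I = (1/(0.3·√(2π)))·exp(−(5.8−3.9)²/(2·0.3²)) = 1.329808·exp(-20.05556) = 2.59282e-09
  p_II = (1/(0.7·√(2π)))·exp(−(5.8−4.6)²/(2·0.7²)) = 0.569918·exp(-1.46939) = 0.131119
  p_III = (1/(1.1·√(2π)))·exp(−(5.8−7.8)²/(2·1.1²)) = 0.362675·exp(-1.65289) = 0.0694505
  p_IV = (1/(0.4·√(2π)))·exp(−(5.8−7.9)²/(2·0.4²)) = 0.997356·exp(-13.78125) = 1.03212e-06
Unnormalised posteriors:
  P(Z=I)·p_I = 0.27 × 2.59282e-09 = 7.0006e-10
  P(Z=II)·p_II = 0.28 × 0.131119 = 0.0367133
  P(Z=III)·p_III = 0.28 × 0.0694505 = 0.0194461
  P(Z=IV)·p_IV = 0.17 × 1.03212e-06 = 1.7546e-07
Normaliser: 7.0006e-10 + 0.0367133 + 0.0194461 + 1.7546e-07 = 0.0561596
P(Population III | data) = 0.0194461 / 0.0561596 ≈ 0.346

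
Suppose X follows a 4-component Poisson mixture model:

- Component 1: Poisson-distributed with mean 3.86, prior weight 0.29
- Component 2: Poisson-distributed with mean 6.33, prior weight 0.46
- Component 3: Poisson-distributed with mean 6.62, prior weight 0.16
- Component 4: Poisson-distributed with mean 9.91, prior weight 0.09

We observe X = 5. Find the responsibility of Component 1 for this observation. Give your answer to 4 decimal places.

The responsibility of component k is π_k f_k(x) divided by Σ_j π_j f_j(x).
Component likelihoods at x = 5:
  p_1 = 0.150445
  p_2 = 0.150922
  p_3 = 0.14128
  p_4 = 0.0395666
Multiply by the mixture weights:
  π_1·p_1 = 0.29 × 0.150445 = 0.0436291
  π_2·p_2 = 0.46 × 0.150922 = 0.0694242
  π_3·p_3 = 0.16 × 0.14128 = 0.0226047
  π_4·p_4 = 0.09 × 0.0395666 = 0.00356099
Marginal: 0.0436291 + 0.0694242 + 0.0226047 + 0.00356099 = 0.139219
P(Component 1 | the observation) = 0.0436291 / 0.139219 ≈ 0.3134

0.3134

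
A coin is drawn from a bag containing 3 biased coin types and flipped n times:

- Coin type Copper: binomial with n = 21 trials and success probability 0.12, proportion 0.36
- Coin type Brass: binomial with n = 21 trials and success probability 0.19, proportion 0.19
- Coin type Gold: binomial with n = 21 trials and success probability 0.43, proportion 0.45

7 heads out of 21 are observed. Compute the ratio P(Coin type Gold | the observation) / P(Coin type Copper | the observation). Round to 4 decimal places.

Only the two components matter; the odds are (w_i f_i(x)) / (w_j f_j(x)).
Binomial probabilities:
  p_Copper = C(21,7)·0.12^7·0.88^14 = 116280·3.58318e-07·0.167016 = 0.00695875
  p_Brass = C(21,7)·0.19^7·0.81^14 = 116280·8.93872e-06·0.0523348 = 0.0543964
  p_Gold = C(21,7)·0.43^7·0.57^14 = 116280·0.00271819·0.000382162 = 0.12079
Posterior odds = (w_Gold·p_Gold) / (w_Copper·p_Copper) = (0.45·0.12079) / (0.36·0.00695875) = 0.0543557 / 0.00250515 ≈ 21.6976

21.6976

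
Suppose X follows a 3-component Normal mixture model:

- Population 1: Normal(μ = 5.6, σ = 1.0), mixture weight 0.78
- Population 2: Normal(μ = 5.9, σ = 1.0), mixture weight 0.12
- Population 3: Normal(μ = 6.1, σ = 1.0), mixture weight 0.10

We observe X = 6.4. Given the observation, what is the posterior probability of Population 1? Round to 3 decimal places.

0.738

Apply Bayes' rule: the posterior for each component is proportional to its prior times its likelihood at x.
Evaluate each component's likelihood at the observed value:
  L_1 = (1/(1.0·√(2π)))·exp(−(6.4−5.6)²/(2·1.0²)) = 0.398942·exp(-0.32000) = 0.289692
  L_2 = (1/(1.0·√(2π)))·exp(−(6.4−5.9)²/(2·1.0²)) = 0.398942·exp(-0.12500) = 0.352065
  L_3 = (1/(1.0·√(2π)))·exp(−(6.4−6.1)²/(2·1.0²)) = 0.398942·exp(-0.04500) = 0.381388
Weight by the priors:
  π_1·L_1 = 0.78 × 0.289692 = 0.225959
  π_2·L_2 = 0.12 × 0.352065 = 0.0422478
  π_3·L_3 = 0.10 × 0.381388 = 0.0381388
Normaliser: 0.225959 + 0.0422478 + 0.0381388 = 0.306346
Responsibility of Population 1: 0.225959 / 0.306346 ≈ 0.738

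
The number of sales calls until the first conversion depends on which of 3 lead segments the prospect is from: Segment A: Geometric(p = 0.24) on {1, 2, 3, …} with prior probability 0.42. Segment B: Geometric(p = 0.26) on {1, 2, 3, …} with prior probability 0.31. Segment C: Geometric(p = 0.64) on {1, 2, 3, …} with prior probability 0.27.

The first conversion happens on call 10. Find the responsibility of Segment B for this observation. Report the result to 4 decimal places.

0.3856

Apply Bayes' rule: the posterior for each component is proportional to its prior times its likelihood at x.
Component likelihoods at x = 10:
  p_A = 0.24·(1−0.24)^9 = 0.24·0.0845906 = 0.0203018
  p_B = 0.26·(1−0.26)^9 = 0.26·0.0665404 = 0.0173005
  p_C = 0.64·(1−0.64)^9 = 0.64·0.00010156 = 6.49984e-05
Unnormalised posteriors:
  π_A·p_A = 0.42 × 0.0203018 = 0.00852674
  π_B·p_B = 0.31 × 0.0173005 = 0.00536316
  π_C·p_C = 0.27 × 6.49984e-05 = 1.75496e-05
Evidence: 0.00852674 + 0.00536316 + 1.75496e-05 = 0.0139074
So the posterior for Segment B is 0.00536316 / 0.0139074 ≈ 0.3856.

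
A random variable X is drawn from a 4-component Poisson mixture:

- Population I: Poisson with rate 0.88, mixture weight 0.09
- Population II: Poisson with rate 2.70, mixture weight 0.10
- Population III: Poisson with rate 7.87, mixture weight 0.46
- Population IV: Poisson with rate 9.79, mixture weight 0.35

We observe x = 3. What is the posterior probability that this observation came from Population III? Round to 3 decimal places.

0.327

P(component k | x) = P(Z=k)·f_k(x) / marginal(x), where marginal(x) = Σ_j P(Z=j)·f_j(x).
Component likelihoods at x = 3:
  L_I = 0.0471105
  L_II = 0.220468
  L_III = 0.0310367
  L_IV = 0.00875899
Weight by the priors:
  P(Z=I)·L_I = 0.09 × 0.0471105 = 0.00423994
  P(Z=II)·L_II = 0.10 × 0.220468 = 0.0220468
  P(Z=III)·L_III = 0.46 × 0.0310367 = 0.0142769
  P(Z=IV)·L_IV = 0.35 × 0.00875899 = 0.00306565
Evidence: 0.00423994 + 0.0220468 + 0.0142769 + 0.00306565 = 0.0436292
So the posterior for Population III is 0.0142769 / 0.0436292 ≈ 0.327.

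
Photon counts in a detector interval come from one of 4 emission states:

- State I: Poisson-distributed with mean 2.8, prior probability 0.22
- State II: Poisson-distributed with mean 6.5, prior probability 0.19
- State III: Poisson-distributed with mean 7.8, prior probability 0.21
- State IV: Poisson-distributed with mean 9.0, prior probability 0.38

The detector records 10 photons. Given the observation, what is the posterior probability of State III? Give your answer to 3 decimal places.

0.262

The responsibility of component k is π_k f_k(x) divided by Σ_j π_j f_j(x).
Component likelihoods at x = 10 photons:
  L_I = e^(−2.8)·2.8^10/10! = 0.000496355
  L_II = e^(−6.5)·6.5^10/10! = 0.0557772
  L_III = e^(−7.8)·7.8^10/10! = 0.0941209
  L_IV = e^(−9.0)·9.0^10/10! = 0.11858
Unnormalised posteriors:
  π_I·L_I = 0.22 × 0.000496355 = 0.000109198
  π_II·L_II = 0.19 × 0.0557772 = 0.0105977
  π_III·L_III = 0.21 × 0.0941209 = 0.0197654
  π_IV·L_IV = 0.38 × 0.11858 = 0.0450604
Normaliser: 0.000109198 + 0.0105977 + 0.0197654 + 0.0450604 = 0.0755327
So the posterior for State III is 0.0197654 / 0.0755327 ≈ 0.262.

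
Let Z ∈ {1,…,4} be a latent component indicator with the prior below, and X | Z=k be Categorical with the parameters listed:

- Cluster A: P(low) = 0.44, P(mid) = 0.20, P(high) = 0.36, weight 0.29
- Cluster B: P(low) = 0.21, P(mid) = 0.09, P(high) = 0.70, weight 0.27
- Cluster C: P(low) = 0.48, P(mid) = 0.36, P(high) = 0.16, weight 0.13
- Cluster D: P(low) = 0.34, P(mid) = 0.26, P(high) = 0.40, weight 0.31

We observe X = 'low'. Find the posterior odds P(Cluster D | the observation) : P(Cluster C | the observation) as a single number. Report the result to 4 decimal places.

The posterior odds equal the prior odds times the likelihood ratio: (P(Z=i)/P(Z=j))·(f_i(x)/f_j(x)).
Categorical probabilities:
  f_A = 0.44
  f_B = 0.21
  f_C = 0.48
  f_D = 0.34
0.1054 / 0.0624 ≈ 1.6891

1.6891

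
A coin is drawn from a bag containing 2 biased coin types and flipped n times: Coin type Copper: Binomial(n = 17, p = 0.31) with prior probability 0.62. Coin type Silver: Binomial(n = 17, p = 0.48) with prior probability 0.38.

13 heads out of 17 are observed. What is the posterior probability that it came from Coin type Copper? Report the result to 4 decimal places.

Apply Bayes' rule: the posterior for each component is proportional to its prior times its likelihood at x.
Binomial probabilities:
  f_Copper = C(17,13)·0.31^13·0.69^4 = 2380·2.44175e-07·0.226671 = 0.000131727
  f_Silver = C(17,13)·0.48^13·0.52^4 = 2380·7.18019e-05·0.0731162 = 0.0124947
Unnormalised posteriors:
  w_Copper·f_Copper = 0.62 × 0.000131727 = 8.16708e-05
  w_Silver·f_Silver = 0.38 × 0.0124947 = 0.00474799
Normaliser: 8.16708e-05 + 0.00474799 = 0.00482966
Responsibility of Coin type Copper: 8.16708e-05 / 0.00482966 ≈ 0.0169

0.0169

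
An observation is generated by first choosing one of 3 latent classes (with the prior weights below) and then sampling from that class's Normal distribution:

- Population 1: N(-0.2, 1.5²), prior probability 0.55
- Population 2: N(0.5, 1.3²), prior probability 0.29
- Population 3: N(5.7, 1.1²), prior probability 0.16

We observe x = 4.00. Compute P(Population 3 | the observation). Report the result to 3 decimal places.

0.769

The responsibility of component k is P(Z=k) f_k(x) divided by Σ_j P(Z=j) f_j(x).
Evaluate each component's likelihood at the observed value:
  p_1 = 0.00527697
  p_2 = 0.00818409
  p_3 = 0.109869
Prior × likelihood for each component:
  P(Z=1)·p_1 = 0.55 × 0.00527697 = 0.00290233
  P(Z=2)·p_2 = 0.29 × 0.00818409 = 0.00237339
  P(Z=3)·p_3 = 0.16 × 0.109869 = 0.0175791
Denominator: 0.00290233 + 0.00237339 + 0.0175791 = 0.0228548
P(Population 3 | data) ≈ 0.769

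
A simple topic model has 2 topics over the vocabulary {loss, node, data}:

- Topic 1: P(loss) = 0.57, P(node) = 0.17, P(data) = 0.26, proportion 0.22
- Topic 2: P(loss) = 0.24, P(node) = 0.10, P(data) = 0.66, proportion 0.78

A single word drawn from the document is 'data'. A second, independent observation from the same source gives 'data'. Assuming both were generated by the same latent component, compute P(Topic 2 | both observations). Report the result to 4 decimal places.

By Bayes' theorem, P(k | x) = w_k f_k(x) / Σ_j w_j f_j(x).
Since both observations come from the same component, the likelihood for component k is f_k(x₁)·f_k(x₂).
  f_1 = [0.26] × [0.26] = 0.0676
  f_2 = [0.66] × [0.66] = 0.4356
Unnormalised posteriors:
  w_1·f_1 = 0.22 × 0.0676 = 0.014872
  w_2·f_2 = 0.78 × 0.4356 = 0.339768
Sum: 0.014872 + 0.339768 = 0.35464
P(Topic 2 | x₁, x₂) = 0.339768 / 0.35464 ≈ 0.9581

0.9581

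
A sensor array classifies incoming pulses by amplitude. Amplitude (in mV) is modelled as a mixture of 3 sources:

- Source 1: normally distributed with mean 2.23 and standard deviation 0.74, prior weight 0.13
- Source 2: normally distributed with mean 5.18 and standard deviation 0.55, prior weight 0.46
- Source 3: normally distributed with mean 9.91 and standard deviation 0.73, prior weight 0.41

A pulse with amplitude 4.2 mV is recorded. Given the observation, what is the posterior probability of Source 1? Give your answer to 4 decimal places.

Apply Bayes' rule: the posterior for each component is proportional to its prior times its likelihood at x.
Normal densities:
  L_1 = 0.0155859
  L_2 = 0.148297
  L_3 = 2.83138e-14
Unnormalised posteriors:
  π_1·L_1 = 0.13 × 0.0155859 = 0.00202617
  π_2·L_2 = 0.46 × 0.148297 = 0.0682165
  π_3·L_3 = 0.41 × 2.83138e-14 = 1.16087e-14
Normaliser: 0.00202617 + 0.0682165 + 1.16087e-14 = 0.0702427
Responsibility of Source 1: 0.00202617 / 0.0702427 ≈ 0.0288

0.0288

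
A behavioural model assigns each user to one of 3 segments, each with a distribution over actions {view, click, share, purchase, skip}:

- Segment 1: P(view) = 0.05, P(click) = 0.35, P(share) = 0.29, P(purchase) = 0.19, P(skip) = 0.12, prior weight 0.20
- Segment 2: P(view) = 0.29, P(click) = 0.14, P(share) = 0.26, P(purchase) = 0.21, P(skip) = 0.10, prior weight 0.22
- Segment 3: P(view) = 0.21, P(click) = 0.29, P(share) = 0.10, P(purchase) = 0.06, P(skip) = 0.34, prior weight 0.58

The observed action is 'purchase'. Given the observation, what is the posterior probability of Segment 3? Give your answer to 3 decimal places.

By Bayes' theorem, P(k | x) = w_k f_k(x) / Σ_j w_j f_j(x).
Evaluate each component's likelihood at the observed value:
  f_1 = 0.19
  f_2 = 0.21
  f_3 = 0.06
Multiply by the mixture weights:
  w_1·f_1 = 0.20 × 0.19 = 0.038
  w_2·f_2 = 0.22 × 0.21 = 0.0462
  w_3·f_3 = 0.58 × 0.06 = 0.0348
Sum: 0.038 + 0.0462 + 0.0348 = 0.119
P(Segment 3 | the observation) ≈ 0.292

0.292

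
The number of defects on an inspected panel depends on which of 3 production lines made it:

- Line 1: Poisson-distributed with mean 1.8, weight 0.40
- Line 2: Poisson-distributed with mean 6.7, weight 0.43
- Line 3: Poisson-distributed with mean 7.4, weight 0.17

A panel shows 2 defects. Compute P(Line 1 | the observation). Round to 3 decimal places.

0.879

By Bayes' theorem, P(k | x) = w_k f_k(x) / Σ_j w_j f_j(x).
Poisson probabilities:
  p_1 = 0.267784
  p_2 = 0.0276278
  p_3 = 0.0167361
Prior × likelihood for each component:
  w_1·p_1 = 0.40 × 0.267784 = 0.107114
  w_2·p_2 = 0.43 × 0.0276278 = 0.01188
  w_3·p_3 = 0.17 × 0.0167361 = 0.00284514
Normaliser: 0.107114 + 0.01188 + 0.00284514 = 0.121839
So the posterior for Line 1 is 0.107114 / 0.121839 ≈ 0.879.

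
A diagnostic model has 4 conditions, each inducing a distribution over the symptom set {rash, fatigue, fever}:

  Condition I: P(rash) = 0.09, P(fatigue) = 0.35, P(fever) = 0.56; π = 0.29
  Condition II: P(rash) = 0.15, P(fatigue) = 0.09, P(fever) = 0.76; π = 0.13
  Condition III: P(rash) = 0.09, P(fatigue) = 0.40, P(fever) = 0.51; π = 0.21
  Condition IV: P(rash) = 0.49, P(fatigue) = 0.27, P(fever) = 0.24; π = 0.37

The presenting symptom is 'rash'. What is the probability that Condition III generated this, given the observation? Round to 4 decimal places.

0.0769

By Bayes' theorem, P(k | x) = P(Z=k) f_k(x) / Σ_j P(Z=j) f_j(x).
Evaluate each component's likelihood at the observed value:
  f_I = 0.09
  f_II = 0.15
  f_III = 0.09
  f_IV = 0.49
Weight by the priors:
  P(Z=I)·f_I = 0.29 × 0.09 = 0.0261
  P(Z=II)·f_II = 0.13 × 0.15 = 0.0195
  P(Z=III)·f_III = 0.21 × 0.09 = 0.0189
  P(Z=IV)·f_IV = 0.37 × 0.49 = 0.1813
Sum: 0.0261 + 0.0195 + 0.0189 + 0.1813 = 0.2458
P(Condition III | data) = 0.0189 / 0.2458 ≈ 0.0769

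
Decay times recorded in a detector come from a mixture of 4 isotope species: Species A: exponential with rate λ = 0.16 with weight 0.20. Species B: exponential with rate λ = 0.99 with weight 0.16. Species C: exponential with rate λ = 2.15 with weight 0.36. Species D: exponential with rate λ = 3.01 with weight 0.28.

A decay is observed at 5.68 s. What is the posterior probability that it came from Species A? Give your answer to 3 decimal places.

0.957

By Bayes' theorem, P(k | x) = P(Z=k) f_k(x) / Σ_j P(Z=j) f_j(x).
Component likelihoods at x = 5.68 s:
  f_A = 0.16·e^(−0.16·5.68) = 0.16·e^(−0.9088) = 0.0644812
  f_B = 0.99·e^(−0.99·5.68) = 0.99·e^(−5.6232) = 0.00357693
  f_C = 2.15·e^(−2.15·5.68) = 2.15·e^(−12.2120) = 1.06865e-05
  f_D = 3.01·e^(−3.01·5.68) = 3.01·e^(−17.0968) = 1.13115e-07
Prior × likelihood for each component:
  P(Z=A)·f_A = 0.20 × 0.0644812 = 0.0128962
  P(Z=B)·f_B = 0.16 × 0.00357693 = 0.000572309
  P(Z=C)·f_C = 0.36 × 1.06865e-05 = 3.84713e-06
  P(Z=D)·f_D = 0.28 × 1.13115e-07 = 3.16722e-08
Normaliser: 0.0128962 + 0.000572309 + 3.84713e-06 + 3.16722e-08 = 0.0134724
P(Species A | 5.68 s) = 0.0128962 / 0.0134724 ≈ 0.957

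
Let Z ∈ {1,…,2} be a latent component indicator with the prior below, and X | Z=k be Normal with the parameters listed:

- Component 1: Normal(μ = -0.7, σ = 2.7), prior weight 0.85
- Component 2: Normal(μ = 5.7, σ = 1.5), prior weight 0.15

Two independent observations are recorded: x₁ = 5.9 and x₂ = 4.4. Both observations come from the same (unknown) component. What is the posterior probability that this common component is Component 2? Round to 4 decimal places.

0.9787

Posterior ∝ prior × likelihood, so P(k | x) ∝ π_k f_k(x); normalise over all components.
Since both observations come from the same component, the likelihood for component k is f_k(x₁)·f_k(x₂).
  L_1 = [(1/(2.7·√(2π)))·exp(−(5.9−-0.7)²/(2·2.7²)) = 0.147756·exp(-2.98765) = 0.00744774] × [0.0248191] = 0.000184846
  L_2 = [(1/(1.5·√(2π)))·exp(−(5.9−5.7)²/(2·1.5²)) = 0.265962·exp(-0.00889) = 0.263608] × [0.182691] = 0.0481588
Unnormalised posteriors:
  π_1·L_1 = 0.85 × 0.000184846 = 0.000157119
  π_2·L_2 = 0.15 × 0.0481588 = 0.00722382
Marginal: 0.000157119 + 0.00722382 = 0.00738094
P(Component 2 | x) ≈ 0.9787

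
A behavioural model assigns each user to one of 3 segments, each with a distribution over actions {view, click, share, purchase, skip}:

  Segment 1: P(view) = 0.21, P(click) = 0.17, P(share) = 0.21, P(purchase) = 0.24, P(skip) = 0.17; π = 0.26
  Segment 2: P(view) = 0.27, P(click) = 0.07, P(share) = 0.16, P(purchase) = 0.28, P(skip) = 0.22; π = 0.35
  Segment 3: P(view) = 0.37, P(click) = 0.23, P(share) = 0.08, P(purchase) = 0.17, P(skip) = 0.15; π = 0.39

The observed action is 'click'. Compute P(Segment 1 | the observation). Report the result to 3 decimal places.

Apply Bayes' rule: the posterior for each component is proportional to its prior times its likelihood at x.
Categorical probabilities:
  f_1 = P(click | comp) = 0.17
  f_2 = P(click | comp) = 0.07
  f_3 = P(click | comp) = 0.23
Prior × likelihood for each component:
  π_1·f_1 = 0.26 × 0.17 = 0.0442
  π_2·f_2 = 0.35 × 0.07 = 0.0245
  π_3·f_3 = 0.39 × 0.23 = 0.0897
Marginal: 0.0442 + 0.0245 + 0.0897 = 0.1584
So the posterior for Segment 1 is 0.0442 / 0.1584 ≈ 0.279.

0.279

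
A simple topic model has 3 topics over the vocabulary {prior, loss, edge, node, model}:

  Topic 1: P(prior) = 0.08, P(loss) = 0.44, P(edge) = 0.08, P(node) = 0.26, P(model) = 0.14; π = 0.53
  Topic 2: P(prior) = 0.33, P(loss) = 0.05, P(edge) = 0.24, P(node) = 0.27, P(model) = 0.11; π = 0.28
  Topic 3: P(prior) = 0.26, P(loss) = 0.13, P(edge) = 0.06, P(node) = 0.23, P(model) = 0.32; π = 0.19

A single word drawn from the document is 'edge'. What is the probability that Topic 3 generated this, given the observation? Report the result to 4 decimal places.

The responsibility of component k is w_k f_k(x) divided by Σ_j w_j f_j(x).
Evaluate each component's likelihood at the observed value:
  p_1 = 0.08
  p_2 = 0.24
  p_3 = 0.06
Unnormalised posteriors:
  w_1·p_1 = 0.53 × 0.08 = 0.0424
  w_2·p_2 = 0.28 × 0.24 = 0.0672
  w_3·p_3 = 0.19 × 0.06 = 0.0114
Denominator: 0.0424 + 0.0672 + 0.0114 = 0.121
So the posterior for Topic 3 is 0.0114 / 0.121 ≈ 0.0942.

0.0942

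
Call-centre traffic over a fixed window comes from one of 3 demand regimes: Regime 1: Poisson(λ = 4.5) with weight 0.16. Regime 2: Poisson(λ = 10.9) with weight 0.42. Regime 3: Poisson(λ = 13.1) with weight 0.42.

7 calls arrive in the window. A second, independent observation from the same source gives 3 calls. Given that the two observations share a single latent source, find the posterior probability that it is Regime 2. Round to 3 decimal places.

The responsibility of component k is P(Z=k) f_k(x) divided by Σ_j P(Z=j) f_j(x).
Since both observations come from the same component, the likelihood for component k is f_k(x₁)·f_k(x₂).
  f_1 = [0.0823629] × [0.168718] = 0.0138961
  f_2 = [0.0669492] × [0.00398399] = 0.000266725
  f_3 = [0.0268665] × [0.000766311] = 2.05881e-05
Unnormalised posteriors:
  P(Z=1)·f_1 = 0.16 × 0.0138961 = 0.00222338
  P(Z=2)·f_2 = 0.42 × 0.000266725 = 0.000112024
  P(Z=3)·f_3 = 0.42 × 2.05881e-05 = 8.64699e-06
Marginal: 0.00222338 + 0.000112024 + 8.64699e-06 = 0.00234405
So the posterior for Regime 2 is 0.000112024 / 0.00234405 ≈ 0.048.

0.048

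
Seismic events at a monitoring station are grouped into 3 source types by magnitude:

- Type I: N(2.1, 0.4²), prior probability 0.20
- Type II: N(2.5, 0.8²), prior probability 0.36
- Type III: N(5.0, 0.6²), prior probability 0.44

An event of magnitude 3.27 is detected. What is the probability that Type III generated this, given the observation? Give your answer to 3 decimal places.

0.038

P(component k | x) = w_k·f_k(x) / marginal(x), where marginal(x) = Σ_j w_j·f_j(x).
Evaluate each component's likelihood at the observed value:
  p_I = 0.0138363
  p_II = 0.3138
  p_III = 0.0104107
Unnormalised posteriors:
  w_I·p_I = 0.20 × 0.0138363 = 0.00276726
  w_II·p_II = 0.36 × 0.3138 = 0.112968
  w_III·p_III = 0.44 × 0.0104107 = 0.00458072
Marginal: 0.00276726 + 0.112968 + 0.00458072 = 0.120316
P(Type III | data) = 0.00458072 / 0.120316 ≈ 0.038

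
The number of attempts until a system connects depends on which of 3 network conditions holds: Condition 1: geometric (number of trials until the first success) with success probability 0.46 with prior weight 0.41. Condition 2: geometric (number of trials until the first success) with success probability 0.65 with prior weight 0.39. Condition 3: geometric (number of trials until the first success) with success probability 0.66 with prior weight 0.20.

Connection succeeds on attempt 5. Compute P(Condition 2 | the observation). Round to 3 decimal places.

The responsibility of component k is π_k f_k(x) divided by Σ_j π_j f_j(x).
Component likelihoods at x = 5:
  p_1 = 0.46·(1−0.46)^4 = 0.46·0.0850306 = 0.0391141
  p_2 = 0.65·(1−0.65)^4 = 0.65·0.0150062 = 0.00975406
  p_3 = 0.66·(1−0.66)^4 = 0.66·0.0133634 = 0.00881982
Prior × likelihood for each component:
  π_1·p_1 = 0.41 × 0.0391141 = 0.0160368
  π_2·p_2 = 0.39 × 0.00975406 = 0.00380408
  π_3·p_3 = 0.20 × 0.00881982 = 0.00176396
Marginal: 0.0160368 + 0.00380408 + 0.00176396 = 0.0216048
So the posterior for Condition 2 is 0.00380408 / 0.0216048 ≈ 0.176.

0.176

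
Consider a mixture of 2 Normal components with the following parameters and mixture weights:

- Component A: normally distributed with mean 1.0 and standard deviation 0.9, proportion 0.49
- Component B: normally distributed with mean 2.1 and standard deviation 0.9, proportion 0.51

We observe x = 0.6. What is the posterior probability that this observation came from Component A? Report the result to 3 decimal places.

0.777

Apply Bayes' rule: the posterior for each component is proportional to its prior times its likelihood at x.
Normal densities:
  L_A = 0.401582
  L_B = 0.11053
Multiply by the mixture weights:
  P(Z=A)·L_A = 0.49 × 0.401582 = 0.196775
  P(Z=B)·L_B = 0.51 × 0.11053 = 0.0563704
Marginal: 0.196775 + 0.0563704 = 0.253146
P(Component A | 0.6) ≈ 0.777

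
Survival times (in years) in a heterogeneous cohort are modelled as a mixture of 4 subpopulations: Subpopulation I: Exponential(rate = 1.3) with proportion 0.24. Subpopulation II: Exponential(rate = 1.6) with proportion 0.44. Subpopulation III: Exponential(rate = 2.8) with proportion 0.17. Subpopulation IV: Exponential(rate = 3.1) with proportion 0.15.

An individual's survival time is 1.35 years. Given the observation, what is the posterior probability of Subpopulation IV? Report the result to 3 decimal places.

Apply Bayes' rule: the posterior for each component is proportional to its prior times its likelihood at x.
Exponential densities:
  L_I = 1.3·e^(−1.3·1.35) = 1.3·e^(−1.7550) = 0.224779
  L_II = 1.6·e^(−1.6·1.35) = 1.6·e^(−2.1600) = 0.18452
  L_III = 2.8·e^(−2.8·1.35) = 2.8·e^(−3.7800) = 0.0639035
  L_IV = 3.1·e^(−3.1·1.35) = 3.1·e^(−4.1850) = 0.0471888
Multiply by the mixture weights:
  P(Z=I)·L_I = 0.24 × 0.224779 = 0.0539471
  P(Z=II)·L_II = 0.44 × 0.18452 = 0.0811889
  P(Z=III)·L_III = 0.17 × 0.0639035 = 0.0108636
  P(Z=IV)·L_IV = 0.15 × 0.0471888 = 0.00707833
Sum: 0.0539471 + 0.0811889 + 0.0108636 + 0.00707833 = 0.153078
P(Subpopulation IV | the observation) = 0.00707833 / 0.153078 ≈ 0.046

0.046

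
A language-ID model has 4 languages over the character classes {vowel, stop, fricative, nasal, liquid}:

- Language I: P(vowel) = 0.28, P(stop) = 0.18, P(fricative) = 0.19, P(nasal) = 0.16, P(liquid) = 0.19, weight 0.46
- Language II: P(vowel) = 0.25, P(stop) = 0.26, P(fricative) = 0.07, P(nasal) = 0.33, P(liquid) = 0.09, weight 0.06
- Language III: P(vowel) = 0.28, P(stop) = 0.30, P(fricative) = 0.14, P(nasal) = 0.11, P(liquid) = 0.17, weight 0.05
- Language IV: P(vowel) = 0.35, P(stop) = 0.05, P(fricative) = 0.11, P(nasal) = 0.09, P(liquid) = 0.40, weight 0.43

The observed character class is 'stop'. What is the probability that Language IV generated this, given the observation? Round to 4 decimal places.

Posterior ∝ prior × likelihood, so P(k | x) ∝ w_k f_k(x); normalise over all components.
Categorical probabilities:
  f_I = P(stop | comp) = 0.18
  f_II = P(stop | comp) = 0.26
  f_III = P(stop | comp) = 0.30
  f_IV = P(stop | comp) = 0.05
Multiply by the mixture weights:
  w_I·f_I = 0.46 × 0.18 = 0.0828
  w_II·f_II = 0.06 × 0.26 = 0.0156
  w_III·f_III = 0.05 × 0.3 = 0.015
  w_IV·f_IV = 0.43 × 0.05 = 0.0215
Marginal: 0.0828 + 0.0156 + 0.015 + 0.0215 = 0.1349
So the posterior for Language IV is 0.0215 / 0.1349 ≈ 0.1594.

0.1594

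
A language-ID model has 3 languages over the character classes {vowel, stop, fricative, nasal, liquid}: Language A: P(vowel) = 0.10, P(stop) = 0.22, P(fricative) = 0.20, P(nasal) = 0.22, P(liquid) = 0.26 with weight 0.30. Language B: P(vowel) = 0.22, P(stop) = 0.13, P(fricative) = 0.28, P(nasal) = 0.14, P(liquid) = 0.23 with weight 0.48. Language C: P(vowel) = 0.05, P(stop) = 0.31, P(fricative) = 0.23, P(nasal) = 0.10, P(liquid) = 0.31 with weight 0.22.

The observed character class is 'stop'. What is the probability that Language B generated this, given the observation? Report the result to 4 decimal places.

0.3174

By Bayes' theorem, P(k | x) = π_k f_k(x) / Σ_j π_j f_j(x).
Component likelihoods at x = 'stop':
  f_A = 0.22
  f_B = 0.13
  f_C = 0.31
Weight by the priors:
  π_A·f_A = 0.30 × 0.22 = 0.066
  π_B·f_B = 0.48 × 0.13 = 0.0624
  π_C·f_C = 0.22 × 0.31 = 0.0682
Denominator: 0.066 + 0.0624 + 0.0682 = 0.1966
P(Language B | the observation) ≈ 0.3174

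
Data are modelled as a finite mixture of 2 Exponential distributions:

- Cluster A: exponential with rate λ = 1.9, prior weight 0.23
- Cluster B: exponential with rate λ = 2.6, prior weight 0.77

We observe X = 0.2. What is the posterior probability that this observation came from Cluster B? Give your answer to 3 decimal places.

0.799

Posterior ∝ prior × likelihood, so P(k | x) ∝ π_k f_k(x); normalise over all components.
Evaluate each component's likelihood at the observed value:
  L_A = 1.9·e^(−1.9·0.2) = 1.9·e^(−0.3800) = 1.29934
  L_B = 2.6·e^(−2.6·0.2) = 2.6·e^(−0.5200) = 1.54575
Weight by the priors:
  π_A·L_A = 0.23 × 1.29934 = 0.298847
  π_B·L_B = 0.77 × 1.54575 = 1.19023
Evidence: 0.298847 + 1.19023 = 1.48908
P(Cluster B | data) ≈ 0.799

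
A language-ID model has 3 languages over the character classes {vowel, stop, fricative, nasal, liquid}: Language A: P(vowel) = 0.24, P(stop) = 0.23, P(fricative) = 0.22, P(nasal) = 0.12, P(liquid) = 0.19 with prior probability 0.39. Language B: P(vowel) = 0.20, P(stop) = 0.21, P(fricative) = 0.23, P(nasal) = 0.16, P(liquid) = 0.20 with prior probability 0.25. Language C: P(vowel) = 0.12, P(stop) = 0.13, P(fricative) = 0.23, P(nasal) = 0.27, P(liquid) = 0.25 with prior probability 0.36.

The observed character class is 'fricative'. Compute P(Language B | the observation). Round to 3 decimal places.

0.254

By Bayes' theorem, P(k | x) = w_k f_k(x) / Σ_j w_j f_j(x).
Evaluate each component's likelihood at the observed value:
  f_A = 0.22
  f_B = 0.23
  f_C = 0.23
Weight by the priors:
  w_A·f_A = 0.39 × 0.22 = 0.0858
  w_B·f_B = 0.25 × 0.23 = 0.0575
  w_C·f_C = 0.36 × 0.23 = 0.0828
Normaliser: 0.0858 + 0.0575 + 0.0828 = 0.2261
So the posterior for Language B is 0.0575 / 0.2261 ≈ 0.254.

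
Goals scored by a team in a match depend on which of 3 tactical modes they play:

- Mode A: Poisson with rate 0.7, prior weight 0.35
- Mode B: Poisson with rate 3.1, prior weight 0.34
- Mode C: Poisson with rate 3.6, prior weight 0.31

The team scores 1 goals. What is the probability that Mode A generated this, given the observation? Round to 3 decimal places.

0.609

Apply Bayes' rule: the posterior for each component is proportional to its prior times its likelihood at x.
Poisson probabilities:
  L_A = e^(−0.7)·0.7^1/1! = 0.34761
  L_B = e^(−3.1)·3.1^1/1! = 0.139653
  L_C = e^(−3.6)·3.6^1/1! = 0.0983654
Unnormalised posteriors:
  π_A·L_A = 0.35 × 0.34761 = 0.121663
  π_B·L_B = 0.34 × 0.139653 = 0.0474819
  π_C·L_C = 0.31 × 0.0983654 = 0.0304933
Normaliser: 0.121663 + 0.0474819 + 0.0304933 = 0.199639
So the posterior for Mode A is 0.121663 / 0.199639 ≈ 0.609.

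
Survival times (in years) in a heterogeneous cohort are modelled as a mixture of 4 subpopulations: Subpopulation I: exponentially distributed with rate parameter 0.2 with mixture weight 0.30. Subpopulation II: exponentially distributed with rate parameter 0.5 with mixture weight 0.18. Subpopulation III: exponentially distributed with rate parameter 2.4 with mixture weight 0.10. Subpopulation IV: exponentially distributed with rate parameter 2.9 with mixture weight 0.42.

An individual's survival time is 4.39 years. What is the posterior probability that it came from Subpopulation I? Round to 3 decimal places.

0.713

By Bayes' theorem, P(k | x) = π_k f_k(x) / Σ_j π_j f_j(x).
Evaluate each component's likelihood at the observed value:
  f_I = 0.0831227
  f_II = 0.0556793
  f_III = 6.37506e-05
  f_IV = 8.57818e-06
Prior × likelihood for each component:
  π_I·f_I = 0.30 × 0.0831227 = 0.0249368
  π_II·f_II = 0.18 × 0.0556793 = 0.0100223
  π_III·f_III = 0.10 × 6.37506e-05 = 6.37506e-06
  π_IV·f_IV = 0.42 × 8.57818e-06 = 3.60283e-06
Denominator: 0.0249368 + 0.0100223 + 6.37506e-06 + 3.60283e-06 = 0.034969
P(Subpopulation I | 4.39 years) = 0.0249368 / 0.034969 ≈ 0.713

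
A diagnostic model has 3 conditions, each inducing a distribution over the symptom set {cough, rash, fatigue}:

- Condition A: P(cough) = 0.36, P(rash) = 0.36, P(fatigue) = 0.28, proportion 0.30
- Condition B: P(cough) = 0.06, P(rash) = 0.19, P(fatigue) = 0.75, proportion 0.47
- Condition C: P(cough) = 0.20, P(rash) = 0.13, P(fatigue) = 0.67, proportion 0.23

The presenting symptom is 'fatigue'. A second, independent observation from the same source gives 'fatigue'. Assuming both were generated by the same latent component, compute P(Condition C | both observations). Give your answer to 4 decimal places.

0.2640

Apply Bayes' rule: the posterior for each component is proportional to its prior times its likelihood at x.
Since both observations come from the same component, the likelihood for component k is f_k(x₁)·f_k(x₂).
  p_A = [0.28] × [0.28] = 0.0784
  p_B = [0.75] × [0.75] = 0.5625
  p_C = [0.67] × [0.67] = 0.4489
Prior × likelihood for each component:
  P(Z=A)·p_A = 0.30 × 0.0784 = 0.02352
  P(Z=B)·p_B = 0.47 × 0.5625 = 0.264375
  P(Z=C)·p_C = 0.23 × 0.4489 = 0.103247
Sum: 0.02352 + 0.264375 + 0.103247 = 0.391142
So the posterior for Condition C is 0.103247 / 0.391142 ≈ 0.2640.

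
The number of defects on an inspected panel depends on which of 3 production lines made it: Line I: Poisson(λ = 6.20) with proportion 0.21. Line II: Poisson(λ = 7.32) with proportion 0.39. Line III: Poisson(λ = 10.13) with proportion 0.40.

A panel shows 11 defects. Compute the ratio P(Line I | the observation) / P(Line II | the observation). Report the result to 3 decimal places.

0.266

Since P(k|x) ∝ w_k f_k(x), the posterior odds are w_i f_i(x) / (w_j f_j(x)).
Evaluate each component's likelihood at the observed value:
  f_I = 0.0264562
  f_II = 0.0536328
  f_III = 0.115118
Odds = (0.21/0.39) × (0.0264562/0.0536328) = 0.538462 × 0.493283 ≈ 0.266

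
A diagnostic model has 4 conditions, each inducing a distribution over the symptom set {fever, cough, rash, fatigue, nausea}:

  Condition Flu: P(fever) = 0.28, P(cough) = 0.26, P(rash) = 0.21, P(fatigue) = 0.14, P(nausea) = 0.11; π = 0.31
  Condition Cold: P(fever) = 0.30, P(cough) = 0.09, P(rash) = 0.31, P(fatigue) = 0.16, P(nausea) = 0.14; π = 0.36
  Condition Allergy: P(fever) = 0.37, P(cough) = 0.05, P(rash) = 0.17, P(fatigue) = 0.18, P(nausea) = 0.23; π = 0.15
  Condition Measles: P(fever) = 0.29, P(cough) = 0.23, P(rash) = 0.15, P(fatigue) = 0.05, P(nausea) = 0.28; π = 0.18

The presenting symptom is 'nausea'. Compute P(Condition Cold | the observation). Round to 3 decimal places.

Posterior ∝ prior × likelihood, so P(k | x) ∝ π_k f_k(x); normalise over all components.
Evaluate each component's likelihood at the observed value:
  L_Flu = P(nausea | comp) = 0.11
  L_Cold = P(nausea | comp) = 0.14
  L_Allergy = P(nausea | comp) = 0.23
  L_Measles = P(nausea | comp) = 0.28
Unnormalised posteriors:
  π_Flu·L_Flu = 0.31 × 0.11 = 0.0341
  π_Cold·L_Cold = 0.36 × 0.14 = 0.0504
  π_Allergy·L_Allergy = 0.15 × 0.23 = 0.0345
  π_Measles·L_Measles = 0.18 × 0.28 = 0.0504
Sum: 0.0341 + 0.0504 + 0.0345 + 0.0504 = 0.1694
So the posterior for Condition Cold is 0.0504 / 0.1694 ≈ 0.298.

0.298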